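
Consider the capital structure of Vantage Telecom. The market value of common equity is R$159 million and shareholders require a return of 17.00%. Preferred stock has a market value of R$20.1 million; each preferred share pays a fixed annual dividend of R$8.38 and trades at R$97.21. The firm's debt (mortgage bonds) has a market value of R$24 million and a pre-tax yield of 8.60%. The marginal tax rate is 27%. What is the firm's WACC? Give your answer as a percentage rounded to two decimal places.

Cost of preferred: Rp = 8.38 / 97.21 = 8.6205%.
Total capital V = 159 + 20.1 + 24 = 203.1.
Equity: weight = 159/203.1 = 0.7829; cost = 17%.
Preferred: weight = 20.1/203.1 = 0.0990; cost = 8.6205%.
Mortgage bonds: weight = 24/203.1 = 0.1182; after-tax cost = 8.6% × (1 − 27%) = 6.2780%.
WACC = 0.7829 × 17.0000% + 0.0990 × 8.6205% + 0.1182 × 6.2780% = 14.9037%.

14.90%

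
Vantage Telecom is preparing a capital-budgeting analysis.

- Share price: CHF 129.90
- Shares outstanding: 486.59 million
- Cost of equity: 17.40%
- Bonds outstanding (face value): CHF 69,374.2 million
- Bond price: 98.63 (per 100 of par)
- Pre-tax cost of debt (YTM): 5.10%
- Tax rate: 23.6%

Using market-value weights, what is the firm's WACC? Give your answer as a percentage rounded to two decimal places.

10.38%

Market value of equity E = 129.9 × 486.59m = 63208.041m. Market value of debt D = 69374.2m × 98.63/100 = 68423.77346m.
Total capital V = 63208.041 + 68423.77346 = 131631.81446.
Equity: weight = 63208.041/131631.81446 = 0.4802; cost = 17.4%.
Bonds outstanding: weight = 68423.77346/131631.81446 = 0.5198; after-tax cost = 5.1% × (1 − 23.6%) = 3.8964%.
WACC = 0.4802 × 17.4000% + 0.5198 × 3.8964% = 10.3807%.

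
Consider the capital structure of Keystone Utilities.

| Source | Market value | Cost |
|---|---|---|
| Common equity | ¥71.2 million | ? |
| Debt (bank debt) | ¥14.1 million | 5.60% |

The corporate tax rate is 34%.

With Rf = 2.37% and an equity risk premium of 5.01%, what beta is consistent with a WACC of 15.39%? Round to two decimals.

Total capital V = 71.2 + 14.1 = 85.3.
Equity weight = 71.2/85.3 = 0.8347.
Bank debt weight = 14.1/85.3 = 0.1653.
Debt contribution = 0.1653 × 5.6% × (1 − 34%) = 0.6109%.
Required equity contribution = 15.39% − 0.6109% = 14.7791%  ⇒  Re = 17.7058%.
CAPM: 17.7058% = 2.37% + β × 5.01%  ⇒  β = 3.0610.

3.06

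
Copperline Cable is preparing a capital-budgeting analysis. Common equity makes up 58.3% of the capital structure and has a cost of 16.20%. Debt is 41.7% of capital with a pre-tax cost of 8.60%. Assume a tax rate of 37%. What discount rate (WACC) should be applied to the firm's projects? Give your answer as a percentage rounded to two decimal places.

11.70%

After-tax cost of debt = 8.6% × (1 − 37%) = 5.4180%.
WACC = 0.583 × 16.2000% + 0.417 × 5.4180% = 11.7039%.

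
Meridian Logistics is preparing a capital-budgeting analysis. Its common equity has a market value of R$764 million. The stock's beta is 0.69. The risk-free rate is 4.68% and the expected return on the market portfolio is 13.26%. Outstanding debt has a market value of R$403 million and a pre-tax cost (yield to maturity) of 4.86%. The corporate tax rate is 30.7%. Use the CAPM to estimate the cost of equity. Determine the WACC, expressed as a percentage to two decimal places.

8.10%

Market risk premium = 13.26% − 4.68% = 8.58%.
Cost of equity via CAPM: Re = 4.68% + 0.69 × 8.58% = 10.6002%.
Total capital V = 764 + 403 = 1167.
Equity: weight = 764/1167 = 0.6547; cost = 10.6002%.
Debt: weight = 403/1167 = 0.3453; after-tax cost = 4.86% × (1 − 30.7%) = 3.3680%.
WACC = 0.6547 × 10.6002% + 0.3453 × 3.3680% = 8.1027%.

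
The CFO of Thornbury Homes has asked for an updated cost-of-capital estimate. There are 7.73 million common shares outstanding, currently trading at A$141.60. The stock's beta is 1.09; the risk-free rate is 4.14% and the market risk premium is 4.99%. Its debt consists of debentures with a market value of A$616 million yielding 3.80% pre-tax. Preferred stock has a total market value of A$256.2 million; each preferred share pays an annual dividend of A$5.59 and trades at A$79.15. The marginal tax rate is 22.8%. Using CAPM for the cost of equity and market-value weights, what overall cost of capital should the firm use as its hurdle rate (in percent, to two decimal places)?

Cost of equity via CAPM: Re = 4.14% + 1.09 × 4.99% = 9.5791%.
Cost of preferred: Rp = 5.59 / 79.15 = 7.0625%.
Market value of equity E = 141.6 × 7.73m = 1094.568m.
Total capital V = 1094.568 + 256.2 + 616 = 1966.768.
Equity: weight = 1094.568/1966.768 = 0.5565; cost = 9.5791%.
Preferred: weight = 256.2/1966.768 = 0.1303; cost = 7.0625%.
Debentures: weight = 616/1966.768 = 0.3132; after-tax cost = 3.8% × (1 − 22.8%) = 2.9336%.
WACC = 0.5565 × 9.5791% + 0.1303 × 7.0625% + 0.3132 × 2.9336% = 7.1699%.

7.17%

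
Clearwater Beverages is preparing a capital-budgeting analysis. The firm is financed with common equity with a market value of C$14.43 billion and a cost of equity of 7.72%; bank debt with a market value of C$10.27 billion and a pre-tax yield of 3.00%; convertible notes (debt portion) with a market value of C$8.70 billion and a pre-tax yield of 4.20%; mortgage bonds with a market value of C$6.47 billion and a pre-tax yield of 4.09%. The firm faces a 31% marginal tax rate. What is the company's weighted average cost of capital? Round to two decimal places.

4.42%

Total capital V = 14.43 + 10.27 + 8.7 + 6.47 = 39.87.
Equity: weight = 14.43/39.87 = 0.3619; cost = 7.72%.
Bank debt: weight = 10.27/39.87 = 0.2576; after-tax cost = 3% × (1 − 31%) = 2.0700%.
Convertible notes (debt portion): weight = 8.7/39.87 = 0.2182; after-tax cost = 4.2% × (1 − 31%) = 2.8980%.
Mortgage bonds: weight = 6.47/39.87 = 0.1623; after-tax cost = 4.09% × (1 − 31%) = 2.8221%.
WACC = 0.3619 × 7.7200% + 0.2576 × 2.0700% + 0.2182 × 2.8980% + 0.1623 × 2.8221% = 4.4176%.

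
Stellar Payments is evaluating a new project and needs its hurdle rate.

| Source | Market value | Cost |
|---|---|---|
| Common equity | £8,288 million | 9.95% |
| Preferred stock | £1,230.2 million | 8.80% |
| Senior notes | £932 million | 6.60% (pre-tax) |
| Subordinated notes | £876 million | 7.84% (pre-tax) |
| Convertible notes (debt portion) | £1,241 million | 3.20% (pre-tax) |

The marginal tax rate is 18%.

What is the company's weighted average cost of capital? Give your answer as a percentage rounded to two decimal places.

Total capital V = 8288 + 1230.2 + 932 + 876 + 1241 = 12567.2.
Equity: weight = 8288/12567.2 = 0.6595; cost = 9.95%.
Preferred: weight = 1230.2/12567.2 = 0.0979; cost = 8.8%.
Senior notes: weight = 932/12567.2 = 0.0742; after-tax cost = 6.6% × (1 − 18%) = 5.4120%.
Subordinated notes: weight = 876/12567.2 = 0.0697; after-tax cost = 7.84% × (1 − 18%) = 6.4288%.
Convertible notes (debt portion): weight = 1241/12567.2 = 0.0987; after-tax cost = 3.2% × (1 − 18%) = 2.6240%.
WACC = 0.6595 × 9.9500% + 0.0979 × 8.8000% + 0.0742 × 5.4120% + 0.0697 × 6.4288% + 0.0987 × 2.6240% = 8.5320%.

8.53%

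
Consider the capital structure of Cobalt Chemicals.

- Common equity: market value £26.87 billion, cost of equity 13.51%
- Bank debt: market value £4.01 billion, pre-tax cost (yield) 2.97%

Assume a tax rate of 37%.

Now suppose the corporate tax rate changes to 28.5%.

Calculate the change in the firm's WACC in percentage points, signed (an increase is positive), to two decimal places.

+0.03 pp

Current WACC:
Total capital V = 26.87 + 4.01 = 30.88.
Equity: weight = 26.87/30.88 = 0.8701; cost = 13.51%.
Bank debt: weight = 4.01/30.88 = 0.1299; after-tax cost = 2.97% × (1 − 37%) = 1.8711%.
WACC = 0.8701 × 13.5100% + 0.1299 × 1.8711% = 11.9986%.
After the change:
Total capital V = 26.87 + 4.01 = 30.88.
Equity: weight = 26.87/30.88 = 0.8701; cost = 13.51%.
Bank debt: weight = 4.01/30.88 = 0.1299; after-tax cost = 2.97% × (1 − 28.5%) = 2.1236%.
WACC = 0.8701 × 13.5100% + 0.1299 × 2.1236% = 12.0314%.
Change in WACC = 12.0314% − 11.9986% = 0.0328 pp.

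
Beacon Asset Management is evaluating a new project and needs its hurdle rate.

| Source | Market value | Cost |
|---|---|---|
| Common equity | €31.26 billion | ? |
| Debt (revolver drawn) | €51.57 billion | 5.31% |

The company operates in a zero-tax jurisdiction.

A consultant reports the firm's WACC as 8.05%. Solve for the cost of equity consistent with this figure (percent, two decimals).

12.57%

Total capital V = 31.26 + 51.57 = 82.83.
Equity weight = 31.26/82.83 = 0.3774.
Revolver drawn weight = 51.57/82.83 = 0.6226.
Debt contribution = 0.6226 × 5.31% × (1 − 0%) = 3.3060%.
Required equity contribution = 8.05% − 3.3060% = 4.7440%.
Re = 4.7440% / 0.3774 = 12.5702%.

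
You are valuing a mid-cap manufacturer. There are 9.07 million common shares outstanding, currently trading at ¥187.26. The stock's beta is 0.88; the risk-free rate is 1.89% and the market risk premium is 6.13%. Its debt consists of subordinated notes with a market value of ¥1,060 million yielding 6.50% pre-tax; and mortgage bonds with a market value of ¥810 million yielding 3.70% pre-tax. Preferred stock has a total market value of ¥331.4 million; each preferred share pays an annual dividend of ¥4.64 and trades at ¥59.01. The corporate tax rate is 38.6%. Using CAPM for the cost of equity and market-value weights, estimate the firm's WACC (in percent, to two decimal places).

Cost of equity via CAPM: Re = 1.89% + 0.88 × 6.13% = 7.2844%.
Cost of preferred: Rp = 4.64 / 59.01 = 7.8631%.
Market value of equity E = 187.26 × 9.07m = 1698.4482m.
Total capital V = 1698.4482 + 331.4 + 1060 + 810 = 3899.8482.
Equity: weight = 1698.4482/3899.8482 = 0.4355; cost = 7.2844%.
Preferred: weight = 331.4/3899.8482 = 0.0850; cost = 7.8631%.
Subordinated notes: weight = 1060/3899.8482 = 0.2718; after-tax cost = 6.5% × (1 − 38.6%) = 3.9910%.
Mortgage bonds: weight = 810/3899.8482 = 0.2077; after-tax cost = 3.7% × (1 − 38.6%) = 2.2718%.
WACC = 0.4355 × 7.2844% + 0.0850 × 7.8631% + 0.2718 × 3.9910% + 0.2077 × 2.2718% = 5.3973%.

5.40%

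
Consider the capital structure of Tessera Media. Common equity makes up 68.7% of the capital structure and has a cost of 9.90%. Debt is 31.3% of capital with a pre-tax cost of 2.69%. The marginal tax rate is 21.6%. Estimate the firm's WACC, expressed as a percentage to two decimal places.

After-tax cost of debt = 2.69% × (1 − 21.6%) = 2.1090%.
WACC = 0.687 × 9.9000% + 0.313 × 2.1090% = 7.4614%.

7.46%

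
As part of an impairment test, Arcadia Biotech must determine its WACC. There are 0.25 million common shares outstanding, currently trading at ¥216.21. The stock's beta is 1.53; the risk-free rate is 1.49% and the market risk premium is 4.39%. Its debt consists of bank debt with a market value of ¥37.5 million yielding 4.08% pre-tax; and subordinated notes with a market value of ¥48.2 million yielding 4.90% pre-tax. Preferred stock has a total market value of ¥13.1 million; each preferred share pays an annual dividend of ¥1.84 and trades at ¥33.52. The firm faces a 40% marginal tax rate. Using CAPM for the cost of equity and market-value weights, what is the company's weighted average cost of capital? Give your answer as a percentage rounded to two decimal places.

4.90%

Cost of equity via CAPM: Re = 1.49% + 1.53 × 4.39% = 8.2067%.
Cost of preferred: Rp = 1.84 / 33.52 = 5.4893%.
Market value of equity E = 216.21 × 0.25m = 54.0525m.
Total capital V = 54.0525 + 13.1 + 37.5 + 48.2 = 152.8525.
Equity: weight = 54.0525/152.8525 = 0.3536; cost = 8.2067%.
Preferred: weight = 13.1/152.8525 = 0.0857; cost = 5.4893%.
Bank debt: weight = 37.5/152.8525 = 0.2453; after-tax cost = 4.08% × (1 − 40%) = 2.4480%.
Subordinated notes: weight = 48.2/152.8525 = 0.3153; after-tax cost = 4.9% × (1 − 40%) = 2.9400%.
WACC = 0.3536 × 8.2067% + 0.0857 × 5.4893% + 0.2453 × 2.4480% + 0.3153 × 2.9400% = 4.9002%.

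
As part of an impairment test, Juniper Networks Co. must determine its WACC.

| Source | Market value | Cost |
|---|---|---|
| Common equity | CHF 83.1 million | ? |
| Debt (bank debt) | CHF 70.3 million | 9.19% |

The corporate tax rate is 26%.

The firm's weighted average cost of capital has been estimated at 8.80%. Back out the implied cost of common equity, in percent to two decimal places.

10.49%

Total capital V = 83.1 + 70.3 = 153.4.
Equity weight = 83.1/153.4 = 0.5417.
Bank debt weight = 70.3/153.4 = 0.4583.
Debt contribution = 0.4583 × 9.19% × (1 − 26%) = 3.1166%.
Required equity contribution = 8.8% − 3.1166% = 5.6834%.
Re = 5.6834% / 0.5417 = 10.4914%.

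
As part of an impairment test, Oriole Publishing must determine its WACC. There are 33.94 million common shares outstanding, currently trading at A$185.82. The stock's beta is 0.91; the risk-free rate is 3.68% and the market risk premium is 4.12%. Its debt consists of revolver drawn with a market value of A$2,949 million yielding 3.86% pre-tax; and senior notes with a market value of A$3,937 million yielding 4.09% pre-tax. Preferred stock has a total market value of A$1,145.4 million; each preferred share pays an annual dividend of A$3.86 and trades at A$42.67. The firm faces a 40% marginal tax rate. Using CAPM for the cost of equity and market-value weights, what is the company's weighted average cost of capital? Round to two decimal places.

5.14%

Cost of equity via CAPM: Re = 3.68% + 0.91 × 4.12% = 7.4292%.
Cost of preferred: Rp = 3.86 / 42.67 = 9.0462%.
Market value of equity E = 185.82 × 33.94m = 6306.7308m.
Total capital V = 6306.7308 + 1145.4 + 2949 + 3937 = 14338.1308.
Equity: weight = 6306.7308/14338.1308 = 0.4399; cost = 7.4292%.
Preferred: weight = 1145.4/14338.1308 = 0.0799; cost = 9.0462%.
Revolver drawn: weight = 2949/14338.1308 = 0.2057; after-tax cost = 3.86% × (1 − 40%) = 2.3160%.
Senior notes: weight = 3937/14338.1308 = 0.2746; after-tax cost = 4.09% × (1 − 40%) = 2.4540%.
WACC = 0.4399 × 7.4292% + 0.0799 × 9.0462% + 0.2057 × 2.3160% + 0.2746 × 2.4540% = 5.1406%.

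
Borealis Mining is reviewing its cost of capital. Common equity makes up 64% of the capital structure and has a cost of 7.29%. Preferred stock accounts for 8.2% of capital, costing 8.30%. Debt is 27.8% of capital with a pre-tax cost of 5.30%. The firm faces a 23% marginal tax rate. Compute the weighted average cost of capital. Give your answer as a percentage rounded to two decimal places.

After-tax cost of debt = 5.3% × (1 − 23%) = 4.0810%.
WACC = 0.640 × 7.2900% + 0.082 × 8.3000% + 0.278 × 4.0810% = 6.4807%.

6.48%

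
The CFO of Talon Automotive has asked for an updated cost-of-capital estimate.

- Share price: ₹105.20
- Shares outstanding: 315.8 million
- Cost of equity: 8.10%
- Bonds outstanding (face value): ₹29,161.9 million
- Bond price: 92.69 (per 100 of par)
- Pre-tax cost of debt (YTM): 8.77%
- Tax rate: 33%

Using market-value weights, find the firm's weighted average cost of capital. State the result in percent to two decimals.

7.10%

Market value of equity E = 105.2 × 315.8m = 33222.16m. Market value of debt D = 29161.9m × 92.69/100 = 27030.16511m.
Total capital V = 33222.16 + 27030.16511 = 60252.32511.
Equity: weight = 33222.16/60252.32511 = 0.5514; cost = 8.1%.
Bonds outstanding: weight = 27030.16511/60252.32511 = 0.4486; after-tax cost = 8.77% × (1 − 33%) = 5.8759%.
WACC = 0.5514 × 8.1000% + 0.4486 × 5.8759% = 7.1022%.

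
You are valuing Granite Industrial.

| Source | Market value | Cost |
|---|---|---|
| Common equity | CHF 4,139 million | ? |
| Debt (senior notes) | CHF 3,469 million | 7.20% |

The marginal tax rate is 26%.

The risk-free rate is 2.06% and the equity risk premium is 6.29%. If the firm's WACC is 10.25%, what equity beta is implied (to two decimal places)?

Total capital V = 4139 + 3469 = 7608.
Equity weight = 4139/7608 = 0.5440.
Senior notes weight = 3469/7608 = 0.4560.
Debt contribution = 0.4560 × 7.2% × (1 − 26%) = 2.4294%.
Required equity contribution = 10.25% − 2.4294% = 7.8206%  ⇒  Re = 14.3753%.
CAPM: 14.3753% = 2.06% + β × 6.29%  ⇒  β = 1.9579.

1.96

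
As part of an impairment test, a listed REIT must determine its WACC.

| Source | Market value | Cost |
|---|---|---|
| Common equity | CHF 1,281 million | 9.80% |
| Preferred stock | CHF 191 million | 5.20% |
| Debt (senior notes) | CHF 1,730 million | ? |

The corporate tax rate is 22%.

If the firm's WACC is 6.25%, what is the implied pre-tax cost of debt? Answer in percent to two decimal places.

4.79%

Total capital V = 1281 + 191 + 1730 = 3202.
Equity weight = 1281/3202 = 0.4001.
Preferred weight = 191/3202 = 0.0597.
Senior notes weight = 1730/3202 = 0.5403.
Equity contribution = 0.4001 × 9.8% = 3.9206%.
Preferred contribution = 0.0597 × 5.2% = 0.3102%.
Remaining for debt = 6.25% − 4.2308% = 2.0192%.
Rd × (1 − 22%) × 0.5403 = 2.0192%  ⇒  Rd = 4.7914%.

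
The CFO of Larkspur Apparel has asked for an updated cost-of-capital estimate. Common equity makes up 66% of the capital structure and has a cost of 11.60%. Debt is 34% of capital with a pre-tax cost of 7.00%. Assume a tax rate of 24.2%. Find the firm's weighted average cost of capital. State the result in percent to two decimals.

After-tax cost of debt = 7% × (1 − 24.2%) = 5.3060%.
WACC = 0.660 × 11.6000% + 0.340 × 5.3060% = 9.4600%.

9.46%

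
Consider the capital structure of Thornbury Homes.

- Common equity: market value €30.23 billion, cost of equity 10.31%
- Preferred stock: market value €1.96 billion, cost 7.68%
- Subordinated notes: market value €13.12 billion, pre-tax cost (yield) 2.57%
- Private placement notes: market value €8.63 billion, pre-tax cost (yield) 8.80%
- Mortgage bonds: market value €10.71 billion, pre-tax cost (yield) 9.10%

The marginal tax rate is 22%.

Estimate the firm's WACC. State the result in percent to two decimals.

7.55%

Total capital V = 30.23 + 1.96 + 13.12 + 8.63 + 10.71 = 64.65.
Equity: weight = 30.23/64.65 = 0.4676; cost = 10.31%.
Preferred: weight = 1.96/64.65 = 0.0303; cost = 7.68%.
Subordinated notes: weight = 13.12/64.65 = 0.2029; after-tax cost = 2.57% × (1 − 22%) = 2.0046%.
Private placement notes: weight = 8.63/64.65 = 0.1335; after-tax cost = 8.8% × (1 − 22%) = 6.8640%.
Mortgage bonds: weight = 10.71/64.65 = 0.1657; after-tax cost = 9.1% × (1 − 22%) = 7.0980%.
WACC = 0.4676 × 10.3100% + 0.0303 × 7.6800% + 0.2029 × 2.0046% + 0.1335 × 6.8640% + 0.1657 × 7.0980% = 7.5527%.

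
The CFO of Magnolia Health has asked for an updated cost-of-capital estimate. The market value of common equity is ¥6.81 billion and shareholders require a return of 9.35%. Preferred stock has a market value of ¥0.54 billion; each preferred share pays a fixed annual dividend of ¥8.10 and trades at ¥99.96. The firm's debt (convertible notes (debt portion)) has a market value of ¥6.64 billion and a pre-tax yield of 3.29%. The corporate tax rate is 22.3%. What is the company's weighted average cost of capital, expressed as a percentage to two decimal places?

Cost of preferred: Rp = 8.1 / 99.96 = 8.1032%.
Total capital V = 6.81 + 0.54 + 6.64 = 13.99.
Equity: weight = 6.81/13.99 = 0.4868; cost = 9.35%.
Preferred: weight = 0.54/13.99 = 0.0386; cost = 8.1032%.
Convertible notes (debt portion): weight = 6.64/13.99 = 0.4746; after-tax cost = 3.29% × (1 − 22.3%) = 2.5563%.
WACC = 0.4868 × 9.3500% + 0.0386 × 8.1032% + 0.4746 × 2.5563% = 6.0774%.

6.08%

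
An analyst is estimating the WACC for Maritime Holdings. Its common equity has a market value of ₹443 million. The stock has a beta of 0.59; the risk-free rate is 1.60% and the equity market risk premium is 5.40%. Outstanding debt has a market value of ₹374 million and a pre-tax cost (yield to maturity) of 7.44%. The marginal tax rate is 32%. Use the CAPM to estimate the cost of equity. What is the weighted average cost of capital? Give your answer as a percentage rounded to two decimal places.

Cost of equity via CAPM: Re = 1.6% + 0.59 × 5.4% = 4.7860%.
Total capital V = 443 + 374 = 817.
Equity: weight = 443/817 = 0.5422; cost = 4.786%.
Debt: weight = 374/817 = 0.4578; after-tax cost = 7.44% × (1 − 32%) = 5.0592%.
WACC = 0.5422 × 4.7860% + 0.4578 × 5.0592% = 4.9111%.

4.91%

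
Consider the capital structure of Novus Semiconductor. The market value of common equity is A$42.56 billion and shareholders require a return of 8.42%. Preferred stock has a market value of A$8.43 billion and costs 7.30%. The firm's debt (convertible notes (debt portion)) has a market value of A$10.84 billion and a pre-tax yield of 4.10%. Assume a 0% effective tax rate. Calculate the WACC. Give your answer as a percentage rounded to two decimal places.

7.51%

Total capital V = 42.56 + 8.43 + 10.84 = 61.83.
Equity: weight = 42.56/61.83 = 0.6883; cost = 8.42%.
Preferred: weight = 8.43/61.83 = 0.1363; cost = 7.3%.
Convertible notes (debt portion): weight = 10.84/61.83 = 0.1753; after-tax cost = 4.1% × (1 − 0%) = 4.1000%.
WACC = 0.6883 × 8.4200% + 0.1363 × 7.3000% + 0.1753 × 4.1000% = 7.5099%.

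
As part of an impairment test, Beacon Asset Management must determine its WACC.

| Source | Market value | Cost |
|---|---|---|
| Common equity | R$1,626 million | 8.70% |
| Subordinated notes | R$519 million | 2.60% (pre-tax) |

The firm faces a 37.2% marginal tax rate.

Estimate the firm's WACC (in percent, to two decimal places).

Total capital V = 1626 + 519 = 2145.
Equity: weight = 1626/2145 = 0.7580; cost = 8.7%.
Subordinated notes: weight = 519/2145 = 0.2420; after-tax cost = 2.6% × (1 − 37.2%) = 1.6328%.
WACC = 0.7580 × 8.7000% + 0.2420 × 1.6328% = 6.9900%.

6.99%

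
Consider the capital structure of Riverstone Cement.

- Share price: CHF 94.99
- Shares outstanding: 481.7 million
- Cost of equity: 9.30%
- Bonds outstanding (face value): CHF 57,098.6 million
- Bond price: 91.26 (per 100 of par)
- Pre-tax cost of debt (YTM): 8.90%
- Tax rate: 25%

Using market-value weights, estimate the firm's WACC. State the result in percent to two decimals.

7.90%

Market value of equity E = 94.99 × 481.7m = 45756.683m. Market value of debt D = 57098.6m × 91.26/100 = 52108.18236m.
Total capital V = 45756.683 + 52108.18236 = 97864.86536.
Equity: weight = 45756.683/97864.86536 = 0.4675; cost = 9.3%.
Bonds outstanding: weight = 52108.18236/97864.86536 = 0.5325; after-tax cost = 8.9% × (1 − 25%) = 6.6750%.
WACC = 0.4675 × 9.3000% + 0.5325 × 6.6750% = 7.9023%.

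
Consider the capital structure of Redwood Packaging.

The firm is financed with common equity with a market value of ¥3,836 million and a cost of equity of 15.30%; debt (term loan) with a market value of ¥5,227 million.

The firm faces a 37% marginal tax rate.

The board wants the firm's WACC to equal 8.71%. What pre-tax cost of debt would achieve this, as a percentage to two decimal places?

6.15%

Total capital V = 3836 + 5227 = 9063.
Equity weight = 3836/9063 = 0.4233.
Term loan weight = 5227/9063 = 0.5767.
Equity contribution = 0.4233 × 15.3% = 6.4759%.
Remaining for debt = 8.71% − 6.4759% = 2.2341%.
Rd × (1 − 37%) × 0.5767 = 2.2341%  ⇒  Rd = 6.1488%.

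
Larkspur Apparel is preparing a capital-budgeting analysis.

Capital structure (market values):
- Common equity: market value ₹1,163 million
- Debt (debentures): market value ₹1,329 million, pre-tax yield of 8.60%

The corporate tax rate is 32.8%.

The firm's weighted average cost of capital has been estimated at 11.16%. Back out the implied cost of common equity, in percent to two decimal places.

17.31%

Total capital V = 1163 + 1329 = 2492.
Equity weight = 1163/2492 = 0.4667.
Debentures weight = 1329/2492 = 0.5333.
Debt contribution = 0.5333 × 8.6% × (1 − 32.8%) = 3.0821%.
Required equity contribution = 11.16% − 3.0821% = 8.0779%.
Re = 8.0779% / 0.4667 = 17.3088%.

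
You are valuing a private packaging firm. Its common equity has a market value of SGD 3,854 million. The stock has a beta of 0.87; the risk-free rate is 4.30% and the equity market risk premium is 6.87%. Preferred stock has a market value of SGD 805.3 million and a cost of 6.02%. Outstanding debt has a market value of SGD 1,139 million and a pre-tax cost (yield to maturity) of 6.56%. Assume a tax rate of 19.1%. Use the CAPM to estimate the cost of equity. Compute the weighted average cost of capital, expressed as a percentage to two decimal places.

Cost of equity via CAPM: Re = 4.3% + 0.87 × 6.87% = 10.2769%.
Total capital V = 3854 + 805.3 + 1139 = 5798.3.
Equity: weight = 3854/5798.3 = 0.6647; cost = 10.2769%.
Preferred: weight = 805.3/5798.3 = 0.1389; cost = 6.02%.
Debt: weight = 1139/5798.3 = 0.1964; after-tax cost = 6.56% × (1 − 19.1%) = 5.3070%.
WACC = 0.6647 × 10.2769% + 0.1389 × 6.0200% + 0.1964 × 5.3070% = 8.7094%.

8.71%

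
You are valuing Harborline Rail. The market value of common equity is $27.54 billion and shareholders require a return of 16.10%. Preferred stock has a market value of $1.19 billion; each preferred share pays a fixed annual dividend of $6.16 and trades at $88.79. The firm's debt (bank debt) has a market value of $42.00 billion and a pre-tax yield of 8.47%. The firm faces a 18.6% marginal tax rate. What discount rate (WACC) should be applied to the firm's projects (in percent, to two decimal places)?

10.48%

Cost of preferred: Rp = 6.16 / 88.79 = 6.9377%.
Total capital V = 27.54 + 1.19 + 42 = 70.73.
Equity: weight = 27.54/70.73 = 0.3894; cost = 16.1%.
Preferred: weight = 1.19/70.73 = 0.0168; cost = 6.9377%.
Bank debt: weight = 42/70.73 = 0.5938; after-tax cost = 8.47% × (1 − 18.6%) = 6.8946%.
WACC = 0.3894 × 16.1000% + 0.0168 × 6.9377% + 0.5938 × 6.8946% = 10.4796%.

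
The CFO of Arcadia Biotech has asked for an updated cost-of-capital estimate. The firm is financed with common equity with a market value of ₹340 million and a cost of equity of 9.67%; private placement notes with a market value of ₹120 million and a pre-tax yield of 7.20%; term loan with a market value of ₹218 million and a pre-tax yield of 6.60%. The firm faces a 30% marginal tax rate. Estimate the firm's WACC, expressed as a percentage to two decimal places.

7.23%

Total capital V = 340 + 120 + 218 = 678.
Equity: weight = 340/678 = 0.5015; cost = 9.67%.
Private placement notes: weight = 120/678 = 0.1770; after-tax cost = 7.2% × (1 − 30%) = 5.0400%.
Term loan: weight = 218/678 = 0.3215; after-tax cost = 6.6% × (1 − 30%) = 4.6200%.
WACC = 0.5015 × 9.6700% + 0.1770 × 5.0400% + 0.3215 × 4.6200% = 7.2268%.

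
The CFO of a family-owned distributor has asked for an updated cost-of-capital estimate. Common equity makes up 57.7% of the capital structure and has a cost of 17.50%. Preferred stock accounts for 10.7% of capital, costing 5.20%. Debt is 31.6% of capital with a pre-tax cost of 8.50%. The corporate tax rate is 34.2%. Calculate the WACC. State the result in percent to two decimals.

After-tax cost of debt = 8.5% × (1 − 34.2%) = 5.5930%.
WACC = 0.577 × 17.5000% + 0.107 × 5.2000% + 0.316 × 5.5930% = 12.4213%.

12.42%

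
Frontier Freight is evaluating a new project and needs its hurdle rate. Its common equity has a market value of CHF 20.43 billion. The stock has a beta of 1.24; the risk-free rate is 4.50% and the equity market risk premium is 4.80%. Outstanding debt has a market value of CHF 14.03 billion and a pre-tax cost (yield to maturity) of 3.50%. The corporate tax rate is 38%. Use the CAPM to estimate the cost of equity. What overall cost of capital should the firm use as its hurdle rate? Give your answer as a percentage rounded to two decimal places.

7.08%

Cost of equity via CAPM: Re = 4.5% + 1.24 × 4.8% = 10.4520%.
Total capital V = 20.43 + 14.03 = 34.46.
Equity: weight = 20.43/34.46 = 0.5929; cost = 10.452%.
Debt: weight = 14.03/34.46 = 0.4071; after-tax cost = 3.5% × (1 − 38%) = 2.1700%.
WACC = 0.5929 × 10.4520% + 0.4071 × 2.1700% = 7.0801%.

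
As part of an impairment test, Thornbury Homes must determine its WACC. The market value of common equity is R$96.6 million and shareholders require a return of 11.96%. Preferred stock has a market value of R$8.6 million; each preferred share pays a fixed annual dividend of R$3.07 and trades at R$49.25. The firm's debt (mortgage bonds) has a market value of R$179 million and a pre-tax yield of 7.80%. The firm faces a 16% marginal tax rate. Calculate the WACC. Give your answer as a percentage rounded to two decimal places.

Cost of preferred: Rp = 3.07 / 49.25 = 6.2335%.
Total capital V = 96.6 + 8.6 + 179 = 284.2.
Equity: weight = 96.6/284.2 = 0.3399; cost = 11.96%.
Preferred: weight = 8.6/284.2 = 0.0303; cost = 6.2335%.
Mortgage bonds: weight = 179/284.2 = 0.6298; after-tax cost = 7.8% × (1 − 16%) = 6.5520%.
WACC = 0.3399 × 11.9600% + 0.0303 × 6.2335% + 0.6298 × 6.5520% = 8.3805%.

8.38%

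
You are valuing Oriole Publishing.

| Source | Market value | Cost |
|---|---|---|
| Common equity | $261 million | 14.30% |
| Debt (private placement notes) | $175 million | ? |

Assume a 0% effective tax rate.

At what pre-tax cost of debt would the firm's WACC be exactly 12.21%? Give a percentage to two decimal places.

9.09%

Total capital V = 261 + 175 = 436.
Equity weight = 261/436 = 0.5986.
Private placement notes weight = 175/436 = 0.4014.
Equity contribution = 0.5986 × 14.3% = 8.5603%.
Remaining for debt = 12.21% − 8.5603% = 3.6497%.
Rd × (1 − 0%) × 0.4014 = 3.6497%  ⇒  Rd = 9.0929%.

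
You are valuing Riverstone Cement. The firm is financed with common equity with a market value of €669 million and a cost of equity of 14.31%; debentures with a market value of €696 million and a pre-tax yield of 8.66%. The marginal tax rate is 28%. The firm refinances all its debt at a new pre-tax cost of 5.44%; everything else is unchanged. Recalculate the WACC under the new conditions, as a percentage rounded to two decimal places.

9.01%

After the change:
Total capital V = 669 + 696 = 1365.
Equity: weight = 669/1365 = 0.4901; cost = 14.31%.
Debentures: weight = 696/1365 = 0.5099; after-tax cost = 5.44% × (1 − 28%) = 3.9168%.
WACC = 0.4901 × 14.3100% + 0.5099 × 3.9168% = 9.0106%.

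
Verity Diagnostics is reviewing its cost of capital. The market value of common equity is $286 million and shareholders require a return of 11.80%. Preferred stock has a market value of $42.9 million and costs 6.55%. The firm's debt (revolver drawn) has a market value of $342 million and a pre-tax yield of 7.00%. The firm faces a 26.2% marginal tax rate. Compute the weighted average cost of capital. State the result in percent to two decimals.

Total capital V = 286 + 42.9 + 342 = 670.9.
Equity: weight = 286/670.9 = 0.4263; cost = 11.8%.
Preferred: weight = 42.9/670.9 = 0.0639; cost = 6.55%.
Revolver drawn: weight = 342/670.9 = 0.5098; after-tax cost = 7% × (1 − 26.2%) = 5.1660%.
WACC = 0.4263 × 11.8000% + 0.0639 × 6.5500% + 0.5098 × 5.1660% = 8.0825%.

8.08%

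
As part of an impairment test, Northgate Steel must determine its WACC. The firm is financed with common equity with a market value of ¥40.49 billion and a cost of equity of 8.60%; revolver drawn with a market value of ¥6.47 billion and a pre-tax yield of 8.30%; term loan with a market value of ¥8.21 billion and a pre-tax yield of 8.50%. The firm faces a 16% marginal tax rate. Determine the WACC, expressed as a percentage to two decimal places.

Total capital V = 40.49 + 6.47 + 8.21 = 55.17.
Equity: weight = 40.49/55.17 = 0.7339; cost = 8.6%.
Revolver drawn: weight = 6.47/55.17 = 0.1173; after-tax cost = 8.3% × (1 − 16%) = 6.9720%.
Term loan: weight = 8.21/55.17 = 0.1488; after-tax cost = 8.5% × (1 − 16%) = 7.1400%.
WACC = 0.7339 × 8.6000% + 0.1173 × 6.9720% + 0.1488 × 7.1400% = 8.1918%.

8.19%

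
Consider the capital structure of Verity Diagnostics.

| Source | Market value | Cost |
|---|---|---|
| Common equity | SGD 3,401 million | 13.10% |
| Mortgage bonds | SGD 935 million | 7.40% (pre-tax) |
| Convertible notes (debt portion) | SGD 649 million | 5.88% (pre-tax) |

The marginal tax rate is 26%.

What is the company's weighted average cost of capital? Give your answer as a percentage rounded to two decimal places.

10.53%

Total capital V = 3401 + 935 + 649 = 4985.
Equity: weight = 3401/4985 = 0.6822; cost = 13.1%.
Mortgage bonds: weight = 935/4985 = 0.1876; after-tax cost = 7.4% × (1 − 26%) = 5.4760%.
Convertible notes (debt portion): weight = 649/4985 = 0.1302; after-tax cost = 5.88% × (1 − 26%) = 4.3512%.
WACC = 0.6822 × 13.1000% + 0.1876 × 5.4760% + 0.1302 × 4.3512% = 10.5310%.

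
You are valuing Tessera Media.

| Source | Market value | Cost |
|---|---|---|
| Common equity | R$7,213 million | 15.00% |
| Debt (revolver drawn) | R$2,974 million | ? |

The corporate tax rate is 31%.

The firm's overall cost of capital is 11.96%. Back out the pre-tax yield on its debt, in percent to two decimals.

Total capital V = 7213 + 2974 = 10187.
Equity weight = 7213/10187 = 0.7081.
Revolver drawn weight = 2974/10187 = 0.2919.
Equity contribution = 0.7081 × 15% = 10.6209%.
Remaining for debt = 11.96% − 10.6209% = 1.3391%.
Rd × (1 − 31%) × 0.2919 = 1.3391%  ⇒  Rd = 6.6477%.

6.65%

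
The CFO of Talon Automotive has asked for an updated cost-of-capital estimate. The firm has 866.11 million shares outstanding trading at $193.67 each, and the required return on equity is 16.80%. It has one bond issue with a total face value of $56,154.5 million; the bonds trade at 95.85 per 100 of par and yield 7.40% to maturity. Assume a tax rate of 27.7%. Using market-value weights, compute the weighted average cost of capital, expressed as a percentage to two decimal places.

14.02%

Market value of equity E = 193.67 × 866.11m = 167739.5237m. Market value of debt D = 56154.5m × 95.85/100 = 53824.08825m.
Total capital V = 167739.5237 + 53824.08825 = 221563.61195.
Equity: weight = 167739.5237/221563.61195 = 0.7571; cost = 16.8%.
Bonds outstanding: weight = 53824.08825/221563.61195 = 0.2429; after-tax cost = 7.4% × (1 − 27.7%) = 5.3502%.
WACC = 0.7571 × 16.8000% + 0.2429 × 5.3502% = 14.0185%.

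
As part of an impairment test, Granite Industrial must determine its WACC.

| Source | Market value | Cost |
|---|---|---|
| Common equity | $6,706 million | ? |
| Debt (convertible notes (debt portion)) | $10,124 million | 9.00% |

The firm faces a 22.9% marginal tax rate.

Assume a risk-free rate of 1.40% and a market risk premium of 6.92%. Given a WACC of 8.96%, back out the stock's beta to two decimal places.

1.53

Total capital V = 6706 + 10124 = 16830.
Equity weight = 6706/16830 = 0.3985.
Convertible notes (debt portion) weight = 10124/16830 = 0.6015.
Debt contribution = 0.6015 × 9% × (1 − 22.9%) = 4.1741%.
Required equity contribution = 8.96% − 4.1741% = 4.7859%  ⇒  Re = 12.0111%.
CAPM: 12.0111% = 1.4% + β × 6.92%  ⇒  β = 1.5334.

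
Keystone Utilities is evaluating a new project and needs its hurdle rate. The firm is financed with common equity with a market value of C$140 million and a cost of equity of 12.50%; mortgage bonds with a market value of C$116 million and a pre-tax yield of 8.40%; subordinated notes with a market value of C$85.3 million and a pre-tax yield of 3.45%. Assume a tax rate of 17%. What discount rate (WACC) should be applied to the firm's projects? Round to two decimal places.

Total capital V = 140 + 116 + 85.3 = 341.3.
Equity: weight = 140/341.3 = 0.4102; cost = 12.5%.
Mortgage bonds: weight = 116/341.3 = 0.3399; after-tax cost = 8.4% × (1 − 17%) = 6.9720%.
Subordinated notes: weight = 85.3/341.3 = 0.2499; after-tax cost = 3.45% × (1 − 17%) = 2.8635%.
WACC = 0.4102 × 12.5000% + 0.3399 × 6.9720% + 0.2499 × 2.8635% = 8.2127%.

8.21%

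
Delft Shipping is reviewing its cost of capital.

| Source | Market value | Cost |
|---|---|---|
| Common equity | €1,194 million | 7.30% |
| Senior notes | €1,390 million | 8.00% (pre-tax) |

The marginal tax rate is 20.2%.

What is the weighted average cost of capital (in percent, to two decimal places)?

Total capital V = 1194 + 1390 = 2584.
Equity: weight = 1194/2584 = 0.4621; cost = 7.3%.
Senior notes: weight = 1390/2584 = 0.5379; after-tax cost = 8% × (1 − 20.2%) = 6.3840%.
WACC = 0.4621 × 7.3000% + 0.5379 × 6.3840% = 6.8073%.

6.81%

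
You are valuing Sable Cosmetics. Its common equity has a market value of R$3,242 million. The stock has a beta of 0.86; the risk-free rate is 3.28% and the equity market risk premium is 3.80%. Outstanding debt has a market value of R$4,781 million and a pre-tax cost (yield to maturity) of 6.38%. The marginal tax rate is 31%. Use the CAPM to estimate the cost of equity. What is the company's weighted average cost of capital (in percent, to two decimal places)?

Cost of equity via CAPM: Re = 3.28% + 0.86 × 3.8% = 6.5480%.
Total capital V = 3242 + 4781 = 8023.
Equity: weight = 3242/8023 = 0.4041; cost = 6.548%.
Debt: weight = 4781/8023 = 0.5959; after-tax cost = 6.38% × (1 − 31%) = 4.4022%.
WACC = 0.4041 × 6.5480% + 0.5959 × 4.4022% = 5.2693%.

5.27%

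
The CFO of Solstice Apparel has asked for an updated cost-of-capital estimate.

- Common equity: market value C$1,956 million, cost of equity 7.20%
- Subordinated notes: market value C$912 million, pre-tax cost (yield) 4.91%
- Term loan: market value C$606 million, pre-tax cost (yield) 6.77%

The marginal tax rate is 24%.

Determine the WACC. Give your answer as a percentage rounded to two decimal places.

Total capital V = 1956 + 912 + 606 = 3474.
Equity: weight = 1956/3474 = 0.5630; cost = 7.2%.
Subordinated notes: weight = 912/3474 = 0.2625; after-tax cost = 4.91% × (1 − 24%) = 3.7316%.
Term loan: weight = 606/3474 = 0.1744; after-tax cost = 6.77% × (1 − 24%) = 5.1452%.
WACC = 0.5630 × 7.2000% + 0.2625 × 3.7316% + 0.1744 × 5.1452% = 5.9310%.

5.93%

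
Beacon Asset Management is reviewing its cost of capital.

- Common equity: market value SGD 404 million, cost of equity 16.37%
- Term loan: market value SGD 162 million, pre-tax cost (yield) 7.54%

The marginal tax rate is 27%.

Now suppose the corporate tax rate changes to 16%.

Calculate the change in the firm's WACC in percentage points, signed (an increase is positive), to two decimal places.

+0.24 pp

Current WACC:
Total capital V = 404 + 162 = 566.
Equity: weight = 404/566 = 0.7138; cost = 16.37%.
Term loan: weight = 162/566 = 0.2862; after-tax cost = 7.54% × (1 − 27%) = 5.5042%.
WACC = 0.7138 × 16.3700% + 0.2862 × 5.5042% = 13.2600%.
After the change:
Total capital V = 404 + 162 = 566.
Equity: weight = 404/566 = 0.7138; cost = 16.37%.
Term loan: weight = 162/566 = 0.2862; after-tax cost = 7.54% × (1 − 16%) = 6.3336%.
WACC = 0.7138 × 16.3700% + 0.2862 × 6.3336% = 13.4974%.
Change in WACC = 13.4974% − 13.2600% = 0.2374 pp.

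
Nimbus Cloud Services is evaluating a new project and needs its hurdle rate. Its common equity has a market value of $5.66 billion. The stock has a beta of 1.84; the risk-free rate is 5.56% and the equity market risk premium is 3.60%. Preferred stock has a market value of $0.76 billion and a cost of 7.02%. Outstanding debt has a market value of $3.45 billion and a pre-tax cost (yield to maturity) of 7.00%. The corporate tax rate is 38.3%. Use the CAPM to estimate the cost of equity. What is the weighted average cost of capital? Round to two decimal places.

Cost of equity via CAPM: Re = 5.56% + 1.84 × 3.6% = 12.1840%.
Total capital V = 5.66 + 0.76 + 3.45 = 9.87.
Equity: weight = 5.66/9.87 = 0.5735; cost = 12.184%.
Preferred: weight = 0.76/9.87 = 0.0770; cost = 7.02%.
Debt: weight = 3.45/9.87 = 0.3495; after-tax cost = 7% × (1 − 38.3%) = 4.3190%.
WACC = 0.5735 × 12.1840% + 0.0770 × 7.0200% + 0.3495 × 4.3190% = 9.0372%.

9.04%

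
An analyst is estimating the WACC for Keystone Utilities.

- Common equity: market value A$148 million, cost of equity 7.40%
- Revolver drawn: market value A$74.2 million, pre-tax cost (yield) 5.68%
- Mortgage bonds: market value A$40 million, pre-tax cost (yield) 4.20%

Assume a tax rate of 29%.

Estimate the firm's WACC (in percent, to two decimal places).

5.77%

Total capital V = 148 + 74.2 + 40 = 262.2.
Equity: weight = 148/262.2 = 0.5645; cost = 7.4%.
Revolver drawn: weight = 74.2/262.2 = 0.2830; after-tax cost = 5.68% × (1 − 29%) = 4.0328%.
Mortgage bonds: weight = 40/262.2 = 0.1526; after-tax cost = 4.2% × (1 − 29%) = 2.9820%.
WACC = 0.5645 × 7.4000% + 0.2830 × 4.0328% + 0.1526 × 2.9820% = 5.7731%.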